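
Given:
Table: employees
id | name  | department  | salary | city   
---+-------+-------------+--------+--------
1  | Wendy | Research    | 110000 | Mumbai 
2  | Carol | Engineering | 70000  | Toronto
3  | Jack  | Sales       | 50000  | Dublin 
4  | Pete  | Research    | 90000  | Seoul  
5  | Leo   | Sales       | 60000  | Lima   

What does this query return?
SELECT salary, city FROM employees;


Projecting columns: salary, city

5 rows:
110000, Mumbai
70000, Toronto
50000, Dublin
90000, Seoul
60000, Lima


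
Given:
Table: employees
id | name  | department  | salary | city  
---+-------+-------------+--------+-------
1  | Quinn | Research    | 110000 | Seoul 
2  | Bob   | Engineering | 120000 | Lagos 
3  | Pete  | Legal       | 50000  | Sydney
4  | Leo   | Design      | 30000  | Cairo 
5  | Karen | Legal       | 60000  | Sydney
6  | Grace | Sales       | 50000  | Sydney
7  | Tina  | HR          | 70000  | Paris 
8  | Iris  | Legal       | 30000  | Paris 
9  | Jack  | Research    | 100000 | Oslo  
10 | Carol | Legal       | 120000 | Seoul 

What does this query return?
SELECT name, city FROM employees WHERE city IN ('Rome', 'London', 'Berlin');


Filtering: city IN ('Rome', 'London', 'Berlin')
Matching: 0 rows

Empty result set (0 rows)


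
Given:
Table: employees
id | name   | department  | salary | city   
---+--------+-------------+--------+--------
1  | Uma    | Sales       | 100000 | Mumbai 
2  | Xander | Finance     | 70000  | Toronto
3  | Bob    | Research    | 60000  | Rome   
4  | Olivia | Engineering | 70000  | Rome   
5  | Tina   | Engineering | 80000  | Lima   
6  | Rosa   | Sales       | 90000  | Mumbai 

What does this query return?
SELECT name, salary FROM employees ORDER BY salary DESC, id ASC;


Sorting by salary DESC, then id ASC for ties

6 rows:
Uma, 100000
Rosa, 90000
Tina, 80000
Xander, 70000
Olivia, 70000
Bob, 60000


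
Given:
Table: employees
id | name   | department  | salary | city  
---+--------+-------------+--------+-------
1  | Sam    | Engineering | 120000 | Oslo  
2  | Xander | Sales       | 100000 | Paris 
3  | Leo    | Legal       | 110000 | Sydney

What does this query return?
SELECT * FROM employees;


SELECT * returns all 3 rows with all columns

3 rows:
1, Sam, Engineering, 120000, Oslo
2, Xander, Sales, 100000, Paris
3, Leo, Legal, 110000, Sydney


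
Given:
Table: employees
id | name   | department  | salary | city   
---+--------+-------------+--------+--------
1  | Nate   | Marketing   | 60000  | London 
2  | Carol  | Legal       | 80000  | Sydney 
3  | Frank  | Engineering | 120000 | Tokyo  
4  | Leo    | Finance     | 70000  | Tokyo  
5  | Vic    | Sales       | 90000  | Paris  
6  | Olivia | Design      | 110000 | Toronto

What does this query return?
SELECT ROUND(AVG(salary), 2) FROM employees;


SUM(salary) = 530000
COUNT = 6
ROUND(AVG, 2) = ROUND(530000 / 6, 2) = 88333.33

88333.33


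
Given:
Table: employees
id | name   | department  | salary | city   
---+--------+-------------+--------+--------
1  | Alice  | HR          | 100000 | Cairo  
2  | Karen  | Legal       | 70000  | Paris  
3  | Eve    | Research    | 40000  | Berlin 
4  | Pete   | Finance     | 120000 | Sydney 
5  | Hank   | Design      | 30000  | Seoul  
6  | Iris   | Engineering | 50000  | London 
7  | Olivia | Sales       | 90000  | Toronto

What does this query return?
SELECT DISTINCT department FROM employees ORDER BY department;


All 'department' values (row order): HR, Legal, Research, Finance, Design, Engineering, Sales
Removing duplicates leaves 7 unique value(s).

7 values:
Design
Engineering
Finance
HR
Legal
Research
Sales


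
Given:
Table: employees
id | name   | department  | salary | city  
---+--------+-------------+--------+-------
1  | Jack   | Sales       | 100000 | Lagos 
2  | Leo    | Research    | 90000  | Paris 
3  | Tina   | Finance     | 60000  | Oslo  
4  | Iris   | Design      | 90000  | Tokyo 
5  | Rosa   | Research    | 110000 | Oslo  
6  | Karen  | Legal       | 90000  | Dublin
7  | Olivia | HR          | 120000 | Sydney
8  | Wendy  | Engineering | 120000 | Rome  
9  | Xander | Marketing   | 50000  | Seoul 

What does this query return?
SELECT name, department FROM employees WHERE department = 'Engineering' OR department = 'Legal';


Filtering: department = 'Engineering' OR 'Legal'
Matching: 2 rows

2 rows:
Karen, Legal
Wendy, Engineering


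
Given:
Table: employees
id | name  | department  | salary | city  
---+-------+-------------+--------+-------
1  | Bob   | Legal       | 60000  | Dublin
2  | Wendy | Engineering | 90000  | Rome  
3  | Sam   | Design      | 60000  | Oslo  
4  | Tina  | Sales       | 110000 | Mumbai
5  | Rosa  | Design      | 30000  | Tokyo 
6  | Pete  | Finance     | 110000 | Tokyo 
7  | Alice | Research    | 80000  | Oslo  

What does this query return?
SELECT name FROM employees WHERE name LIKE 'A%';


LIKE 'A%' matches names starting with 'A'
Matching: 1

1 rows:
Alice


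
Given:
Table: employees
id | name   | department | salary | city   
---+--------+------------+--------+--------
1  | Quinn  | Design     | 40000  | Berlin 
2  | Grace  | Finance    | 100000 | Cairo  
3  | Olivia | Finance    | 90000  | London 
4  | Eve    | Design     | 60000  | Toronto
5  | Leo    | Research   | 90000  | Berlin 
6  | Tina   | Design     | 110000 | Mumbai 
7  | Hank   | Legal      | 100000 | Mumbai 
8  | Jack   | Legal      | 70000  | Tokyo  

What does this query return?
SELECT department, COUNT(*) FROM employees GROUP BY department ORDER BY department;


Assigning each row to its department group:
  Quinn -> Design
  Grace -> Finance
  Olivia -> Finance
  Eve -> Design
  Leo -> Research
  Tina -> Design
  Hank -> Legal
  Jack -> Legal


4 groups:
Design, 3
Finance, 2
Legal, 2
Research, 1


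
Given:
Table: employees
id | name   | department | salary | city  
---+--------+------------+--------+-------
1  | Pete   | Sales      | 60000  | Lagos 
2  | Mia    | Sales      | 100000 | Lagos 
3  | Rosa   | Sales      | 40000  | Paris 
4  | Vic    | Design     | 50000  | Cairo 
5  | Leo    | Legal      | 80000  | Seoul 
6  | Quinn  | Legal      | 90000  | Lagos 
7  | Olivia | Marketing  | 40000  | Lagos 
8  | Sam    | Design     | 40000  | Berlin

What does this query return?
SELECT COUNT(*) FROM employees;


COUNT(*) counts all rows

8


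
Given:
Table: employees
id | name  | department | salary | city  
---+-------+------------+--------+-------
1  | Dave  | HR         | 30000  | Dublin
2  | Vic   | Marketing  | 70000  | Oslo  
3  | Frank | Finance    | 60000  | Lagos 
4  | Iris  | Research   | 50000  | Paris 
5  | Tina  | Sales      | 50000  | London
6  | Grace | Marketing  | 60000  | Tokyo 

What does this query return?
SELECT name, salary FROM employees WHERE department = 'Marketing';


Filtering: department = 'Marketing'
Matching rows: 2

2 rows:
Vic, 70000
Grace, 60000


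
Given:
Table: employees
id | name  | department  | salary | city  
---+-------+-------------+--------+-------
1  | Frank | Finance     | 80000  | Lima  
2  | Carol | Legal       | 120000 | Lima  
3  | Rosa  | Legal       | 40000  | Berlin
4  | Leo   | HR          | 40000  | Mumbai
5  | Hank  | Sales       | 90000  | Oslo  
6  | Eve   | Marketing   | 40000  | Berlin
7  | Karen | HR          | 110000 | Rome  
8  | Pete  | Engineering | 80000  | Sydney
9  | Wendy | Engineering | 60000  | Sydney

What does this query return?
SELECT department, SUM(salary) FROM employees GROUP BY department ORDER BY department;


Summing salary within each department:
  Engineering: 80000 + 60000 = 140000
  Finance: 80000 = 80000
  HR: 40000 + 110000 = 150000
  Legal: 120000 + 40000 = 160000
  Marketing: 40000 = 40000
  Sales: 90000 = 90000


6 groups:
Engineering, 140000
Finance, 80000
HR, 150000
Legal, 160000
Marketing, 40000
Sales, 90000


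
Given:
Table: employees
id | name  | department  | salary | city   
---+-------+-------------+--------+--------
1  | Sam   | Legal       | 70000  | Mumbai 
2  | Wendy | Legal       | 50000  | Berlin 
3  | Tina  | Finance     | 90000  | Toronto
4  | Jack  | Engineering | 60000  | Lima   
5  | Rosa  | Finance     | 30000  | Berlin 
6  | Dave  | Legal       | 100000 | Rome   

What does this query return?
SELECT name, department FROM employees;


Projecting columns: name, department

6 rows:
Sam, Legal
Wendy, Legal
Tina, Finance
Jack, Engineering
Rosa, Finance
Dave, Legal


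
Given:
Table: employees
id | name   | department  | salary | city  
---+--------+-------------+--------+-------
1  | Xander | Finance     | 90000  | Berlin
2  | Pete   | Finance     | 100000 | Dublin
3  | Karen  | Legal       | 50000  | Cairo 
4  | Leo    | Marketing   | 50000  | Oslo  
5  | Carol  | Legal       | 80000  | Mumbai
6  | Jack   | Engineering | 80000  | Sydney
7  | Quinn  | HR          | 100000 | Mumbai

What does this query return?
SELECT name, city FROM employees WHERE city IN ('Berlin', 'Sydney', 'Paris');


Filtering: city IN ('Berlin', 'Sydney', 'Paris')
Matching: 2 rows

2 rows:
Xander, Berlin
Jack, Sydney


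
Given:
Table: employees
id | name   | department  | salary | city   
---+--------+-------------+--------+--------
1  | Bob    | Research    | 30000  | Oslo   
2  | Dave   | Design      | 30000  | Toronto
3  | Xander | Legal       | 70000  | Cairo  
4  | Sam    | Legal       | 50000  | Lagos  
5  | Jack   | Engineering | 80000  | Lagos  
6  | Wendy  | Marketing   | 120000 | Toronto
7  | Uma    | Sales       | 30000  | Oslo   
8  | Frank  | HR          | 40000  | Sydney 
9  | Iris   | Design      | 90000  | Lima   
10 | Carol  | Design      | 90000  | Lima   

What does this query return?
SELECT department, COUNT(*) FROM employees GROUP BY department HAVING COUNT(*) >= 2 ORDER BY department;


Groups with count >= 2:
  Design: 3 -> PASS
  Legal: 2 -> PASS
  Engineering: 1 -> filtered out
  HR: 1 -> filtered out
  Marketing: 1 -> filtered out
  Research: 1 -> filtered out
  Sales: 1 -> filtered out


2 groups:
Design, 3
Legal, 2


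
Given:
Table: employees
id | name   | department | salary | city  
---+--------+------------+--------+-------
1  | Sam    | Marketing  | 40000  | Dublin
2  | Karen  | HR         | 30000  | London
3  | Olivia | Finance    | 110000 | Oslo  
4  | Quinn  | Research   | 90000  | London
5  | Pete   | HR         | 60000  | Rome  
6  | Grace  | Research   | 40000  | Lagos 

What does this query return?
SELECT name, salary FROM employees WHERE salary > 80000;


Filtering: salary > 80000
Matching: 2 rows

2 rows:
Olivia, 110000
Quinn, 90000


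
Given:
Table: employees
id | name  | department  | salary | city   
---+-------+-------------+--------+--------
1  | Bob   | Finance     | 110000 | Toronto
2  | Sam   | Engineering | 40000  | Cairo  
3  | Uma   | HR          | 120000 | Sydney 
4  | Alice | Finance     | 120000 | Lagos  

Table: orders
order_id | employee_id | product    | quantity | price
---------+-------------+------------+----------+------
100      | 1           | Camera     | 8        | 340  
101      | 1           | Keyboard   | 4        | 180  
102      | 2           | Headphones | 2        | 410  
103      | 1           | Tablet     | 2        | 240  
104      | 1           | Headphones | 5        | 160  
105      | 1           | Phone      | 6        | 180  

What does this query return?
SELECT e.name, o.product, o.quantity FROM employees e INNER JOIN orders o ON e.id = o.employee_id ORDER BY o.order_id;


Joining employees.id = orders.employee_id:
  employee Bob (id=1) -> order Camera
  employee Bob (id=1) -> order Keyboard
  employee Sam (id=2) -> order Headphones
  employee Bob (id=1) -> order Tablet
  employee Bob (id=1) -> order Headphones
  employee Bob (id=1) -> order Phone


6 rows:
Bob, Camera, 8
Bob, Keyboard, 4
Sam, Headphones, 2
Bob, Tablet, 2
Bob, Headphones, 5
Bob, Phone, 6


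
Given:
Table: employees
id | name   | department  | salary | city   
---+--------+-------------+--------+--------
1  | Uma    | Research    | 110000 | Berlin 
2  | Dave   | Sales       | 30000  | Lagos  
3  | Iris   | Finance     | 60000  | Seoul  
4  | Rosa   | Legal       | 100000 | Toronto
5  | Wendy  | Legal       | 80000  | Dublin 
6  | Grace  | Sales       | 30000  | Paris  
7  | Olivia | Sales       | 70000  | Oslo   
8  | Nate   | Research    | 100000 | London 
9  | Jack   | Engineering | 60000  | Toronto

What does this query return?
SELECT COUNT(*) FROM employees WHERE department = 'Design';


Counting rows where department = 'Design'


0


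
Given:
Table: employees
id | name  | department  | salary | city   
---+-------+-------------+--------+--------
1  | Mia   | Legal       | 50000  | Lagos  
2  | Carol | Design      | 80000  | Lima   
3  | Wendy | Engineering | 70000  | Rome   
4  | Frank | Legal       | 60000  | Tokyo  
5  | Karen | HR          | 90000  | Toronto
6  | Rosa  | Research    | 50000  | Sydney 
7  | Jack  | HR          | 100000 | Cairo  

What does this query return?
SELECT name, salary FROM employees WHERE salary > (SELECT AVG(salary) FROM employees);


Subquery: AVG(salary) = 71428.57
Filtering: salary > 71428.57
  Carol (80000) -> MATCH
  Karen (90000) -> MATCH
  Jack (100000) -> MATCH


3 rows:
Carol, 80000
Karen, 90000
Jack, 100000


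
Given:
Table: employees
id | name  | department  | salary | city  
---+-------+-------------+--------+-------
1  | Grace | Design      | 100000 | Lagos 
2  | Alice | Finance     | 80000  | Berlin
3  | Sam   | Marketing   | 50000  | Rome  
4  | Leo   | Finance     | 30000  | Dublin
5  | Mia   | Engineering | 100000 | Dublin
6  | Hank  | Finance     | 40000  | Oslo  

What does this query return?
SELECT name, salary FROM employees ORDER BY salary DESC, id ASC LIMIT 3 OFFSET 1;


Sort by salary DESC (id ASC tiebreak), then skip 1 and take 3
Rows 2 through 4

3 rows:
Mia, 100000
Alice, 80000
Sam, 50000


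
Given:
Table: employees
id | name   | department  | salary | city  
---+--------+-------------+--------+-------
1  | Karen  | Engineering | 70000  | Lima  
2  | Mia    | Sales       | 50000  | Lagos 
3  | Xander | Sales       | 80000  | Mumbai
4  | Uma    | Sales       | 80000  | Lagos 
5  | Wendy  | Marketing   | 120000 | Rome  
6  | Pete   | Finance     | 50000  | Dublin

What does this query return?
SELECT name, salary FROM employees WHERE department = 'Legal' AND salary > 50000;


Filtering: department = 'Legal' AND salary > 50000
Matching: 0 rows

Empty result set (0 rows)


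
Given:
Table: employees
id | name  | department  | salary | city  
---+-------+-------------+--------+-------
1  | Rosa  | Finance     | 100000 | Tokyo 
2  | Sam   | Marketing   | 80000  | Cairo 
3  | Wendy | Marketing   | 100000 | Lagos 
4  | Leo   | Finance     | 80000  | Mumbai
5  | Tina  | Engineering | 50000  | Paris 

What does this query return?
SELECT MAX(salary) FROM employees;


Salaries: 100000, 80000, 100000, 80000, 50000
MAX = 100000

100000


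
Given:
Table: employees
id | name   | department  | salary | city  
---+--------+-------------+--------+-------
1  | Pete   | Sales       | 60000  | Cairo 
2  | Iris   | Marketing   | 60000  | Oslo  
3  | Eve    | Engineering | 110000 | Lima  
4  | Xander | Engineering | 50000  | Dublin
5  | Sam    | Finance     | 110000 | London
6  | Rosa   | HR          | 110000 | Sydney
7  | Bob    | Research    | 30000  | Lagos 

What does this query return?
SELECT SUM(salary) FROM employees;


SUM(salary) = 60000 + 60000 + 110000 + 50000 + 110000 + 110000 + 30000 = 530000

530000


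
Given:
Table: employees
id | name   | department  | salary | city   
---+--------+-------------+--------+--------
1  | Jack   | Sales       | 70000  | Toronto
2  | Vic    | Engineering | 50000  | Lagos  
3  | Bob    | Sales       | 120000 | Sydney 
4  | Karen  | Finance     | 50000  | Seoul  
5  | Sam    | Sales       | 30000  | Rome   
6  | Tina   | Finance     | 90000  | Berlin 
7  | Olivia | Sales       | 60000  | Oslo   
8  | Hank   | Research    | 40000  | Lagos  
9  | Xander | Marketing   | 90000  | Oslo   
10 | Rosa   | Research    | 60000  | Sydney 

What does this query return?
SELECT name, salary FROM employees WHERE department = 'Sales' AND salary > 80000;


Filtering: department = 'Sales' AND salary > 80000
Matching: 1 rows

1 rows:
Bob, 120000


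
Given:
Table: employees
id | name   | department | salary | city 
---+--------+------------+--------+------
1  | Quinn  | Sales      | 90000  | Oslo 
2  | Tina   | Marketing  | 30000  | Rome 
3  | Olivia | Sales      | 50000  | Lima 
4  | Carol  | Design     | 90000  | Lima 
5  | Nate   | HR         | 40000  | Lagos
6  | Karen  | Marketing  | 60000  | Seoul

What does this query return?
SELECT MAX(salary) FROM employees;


Salaries: 90000, 30000, 50000, 90000, 40000, 60000
MAX = 90000

90000


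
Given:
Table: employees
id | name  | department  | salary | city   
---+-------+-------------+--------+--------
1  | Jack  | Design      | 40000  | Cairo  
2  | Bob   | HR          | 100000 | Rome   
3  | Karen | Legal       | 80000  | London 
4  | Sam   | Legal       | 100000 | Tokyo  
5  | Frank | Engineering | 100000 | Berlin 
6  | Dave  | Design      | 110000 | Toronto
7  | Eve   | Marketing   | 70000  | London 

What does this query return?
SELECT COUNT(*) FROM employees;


COUNT(*) counts all rows

7


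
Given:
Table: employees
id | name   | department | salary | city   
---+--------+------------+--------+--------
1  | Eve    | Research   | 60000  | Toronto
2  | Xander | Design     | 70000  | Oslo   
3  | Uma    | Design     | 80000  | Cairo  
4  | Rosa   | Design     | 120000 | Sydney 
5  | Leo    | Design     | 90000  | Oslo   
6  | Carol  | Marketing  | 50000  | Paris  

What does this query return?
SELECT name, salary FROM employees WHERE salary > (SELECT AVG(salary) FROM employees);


Subquery: AVG(salary) = 78333.33
Filtering: salary > 78333.33
  Uma (80000) -> MATCH
  Rosa (120000) -> MATCH
  Leo (90000) -> MATCH


3 rows:
Uma, 80000
Rosa, 120000
Leo, 90000


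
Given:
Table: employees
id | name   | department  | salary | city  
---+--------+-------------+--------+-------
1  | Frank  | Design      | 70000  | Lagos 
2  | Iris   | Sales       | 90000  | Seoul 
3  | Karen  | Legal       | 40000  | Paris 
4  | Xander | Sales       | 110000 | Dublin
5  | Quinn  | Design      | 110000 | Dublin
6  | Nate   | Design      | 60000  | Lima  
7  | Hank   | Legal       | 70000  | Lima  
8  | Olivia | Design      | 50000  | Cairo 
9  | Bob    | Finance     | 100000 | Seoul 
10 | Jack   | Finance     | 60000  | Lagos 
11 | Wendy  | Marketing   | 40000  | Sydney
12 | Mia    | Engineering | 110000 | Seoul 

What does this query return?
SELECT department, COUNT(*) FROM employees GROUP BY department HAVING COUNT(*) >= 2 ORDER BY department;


Groups with count >= 2:
  Design: 4 -> PASS
  Finance: 2 -> PASS
  Legal: 2 -> PASS
  Sales: 2 -> PASS
  Engineering: 1 -> filtered out
  Marketing: 1 -> filtered out


4 groups:
Design, 4
Finance, 2
Legal, 2
Sales, 2


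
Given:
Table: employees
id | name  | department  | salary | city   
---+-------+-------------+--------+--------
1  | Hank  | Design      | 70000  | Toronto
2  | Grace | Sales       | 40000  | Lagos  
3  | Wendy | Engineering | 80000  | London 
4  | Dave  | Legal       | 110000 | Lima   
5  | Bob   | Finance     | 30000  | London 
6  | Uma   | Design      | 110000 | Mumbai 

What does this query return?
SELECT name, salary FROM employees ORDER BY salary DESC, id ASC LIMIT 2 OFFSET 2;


Sort by salary DESC (id ASC tiebreak), then skip 2 and take 2
Rows 3 through 4

2 rows:
Wendy, 80000
Hank, 70000


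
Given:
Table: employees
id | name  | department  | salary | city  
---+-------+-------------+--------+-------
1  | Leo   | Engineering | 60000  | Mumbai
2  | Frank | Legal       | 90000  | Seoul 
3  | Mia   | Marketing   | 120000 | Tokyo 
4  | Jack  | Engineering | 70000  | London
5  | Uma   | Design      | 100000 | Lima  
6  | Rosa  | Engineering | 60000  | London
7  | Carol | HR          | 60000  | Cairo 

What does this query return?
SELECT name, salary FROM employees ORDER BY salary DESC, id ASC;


Sorting by salary DESC, then id ASC for ties

7 rows:
Mia, 120000
Uma, 100000
Frank, 90000
Jack, 70000
Leo, 60000
Rosa, 60000
Carol, 60000


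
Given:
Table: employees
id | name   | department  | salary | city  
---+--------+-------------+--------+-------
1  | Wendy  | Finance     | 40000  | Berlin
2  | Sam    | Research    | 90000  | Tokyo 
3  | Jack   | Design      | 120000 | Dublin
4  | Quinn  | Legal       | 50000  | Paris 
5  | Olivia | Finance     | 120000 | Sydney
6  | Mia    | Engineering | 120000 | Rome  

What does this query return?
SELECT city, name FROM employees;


Projecting columns: city, name

6 rows:
Berlin, Wendy
Tokyo, Sam
Dublin, Jack
Paris, Quinn
Sydney, Olivia
Rome, Mia


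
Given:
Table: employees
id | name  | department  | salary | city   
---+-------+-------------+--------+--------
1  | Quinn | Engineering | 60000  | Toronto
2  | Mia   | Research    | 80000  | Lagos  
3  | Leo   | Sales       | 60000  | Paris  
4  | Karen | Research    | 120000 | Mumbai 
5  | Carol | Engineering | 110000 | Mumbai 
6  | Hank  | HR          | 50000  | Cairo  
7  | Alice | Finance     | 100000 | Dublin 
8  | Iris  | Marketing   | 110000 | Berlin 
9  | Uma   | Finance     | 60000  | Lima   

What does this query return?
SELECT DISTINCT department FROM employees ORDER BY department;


All 'department' values (row order): Engineering, Research, Sales, Research, Engineering, HR, Finance, Marketing, Finance
Removing duplicates leaves 6 unique value(s).

6 values:
Engineering
Finance
HR
Marketing
Research
Sales


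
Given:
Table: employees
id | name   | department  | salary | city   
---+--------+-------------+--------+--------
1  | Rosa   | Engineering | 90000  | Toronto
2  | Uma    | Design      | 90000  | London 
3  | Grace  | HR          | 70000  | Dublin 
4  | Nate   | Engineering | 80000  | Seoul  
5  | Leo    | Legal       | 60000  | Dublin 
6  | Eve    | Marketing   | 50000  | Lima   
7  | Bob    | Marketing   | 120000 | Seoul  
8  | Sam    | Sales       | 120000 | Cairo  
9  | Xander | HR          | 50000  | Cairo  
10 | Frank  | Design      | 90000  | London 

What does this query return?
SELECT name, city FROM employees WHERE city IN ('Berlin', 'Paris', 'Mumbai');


Filtering: city IN ('Berlin', 'Paris', 'Mumbai')
Matching: 0 rows

Empty result set (0 rows)


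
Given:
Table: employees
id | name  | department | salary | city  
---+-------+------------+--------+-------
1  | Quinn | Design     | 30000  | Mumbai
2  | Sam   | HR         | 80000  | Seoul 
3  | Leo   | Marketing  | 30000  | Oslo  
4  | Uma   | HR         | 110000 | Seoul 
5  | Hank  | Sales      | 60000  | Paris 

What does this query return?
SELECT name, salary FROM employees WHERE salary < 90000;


Filtering: salary < 90000
Matching: 4 rows

4 rows:
Quinn, 30000
Sam, 80000
Leo, 30000
Hank, 60000


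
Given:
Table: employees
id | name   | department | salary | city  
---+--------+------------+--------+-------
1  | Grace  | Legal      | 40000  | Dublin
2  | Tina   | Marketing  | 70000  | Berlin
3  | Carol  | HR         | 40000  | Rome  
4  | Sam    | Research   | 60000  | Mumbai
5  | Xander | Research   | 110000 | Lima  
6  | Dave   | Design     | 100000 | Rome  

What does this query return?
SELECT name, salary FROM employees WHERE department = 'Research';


Filtering: department = 'Research'
Matching rows: 2

2 rows:
Sam, 60000
Xander, 110000


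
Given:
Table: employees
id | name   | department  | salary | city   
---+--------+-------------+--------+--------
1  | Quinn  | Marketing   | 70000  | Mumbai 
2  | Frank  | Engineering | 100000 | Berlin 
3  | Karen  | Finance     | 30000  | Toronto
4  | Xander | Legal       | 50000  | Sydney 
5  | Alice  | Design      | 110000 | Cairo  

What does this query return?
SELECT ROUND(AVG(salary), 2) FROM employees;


SUM(salary) = 360000
COUNT = 5
ROUND(AVG, 2) = ROUND(360000 / 5, 2) = 72000.0

72000.0


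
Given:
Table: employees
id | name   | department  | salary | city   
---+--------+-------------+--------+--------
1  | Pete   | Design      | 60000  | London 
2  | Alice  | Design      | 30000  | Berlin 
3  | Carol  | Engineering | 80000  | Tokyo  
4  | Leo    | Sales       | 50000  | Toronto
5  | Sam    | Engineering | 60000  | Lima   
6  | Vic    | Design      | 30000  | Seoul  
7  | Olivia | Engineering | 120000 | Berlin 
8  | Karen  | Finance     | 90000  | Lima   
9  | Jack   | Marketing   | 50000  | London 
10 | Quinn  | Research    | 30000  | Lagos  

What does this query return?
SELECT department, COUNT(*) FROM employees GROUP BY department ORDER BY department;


Assigning each row to its department group:
  Pete -> Design
  Alice -> Design
  Carol -> Engineering
  Leo -> Sales
  Sam -> Engineering
  Vic -> Design
  Olivia -> Engineering
  Karen -> Finance
  Jack -> Marketing
  Quinn -> Research


6 groups:
Design, 3
Engineering, 3
Finance, 1
Marketing, 1
Research, 1
Sales, 1


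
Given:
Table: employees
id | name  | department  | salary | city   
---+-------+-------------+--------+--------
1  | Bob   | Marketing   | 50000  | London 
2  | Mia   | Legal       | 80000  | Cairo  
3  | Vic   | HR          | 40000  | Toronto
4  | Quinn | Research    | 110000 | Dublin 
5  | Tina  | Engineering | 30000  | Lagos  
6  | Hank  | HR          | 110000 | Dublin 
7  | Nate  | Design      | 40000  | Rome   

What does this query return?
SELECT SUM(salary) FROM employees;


SUM(salary) = 50000 + 80000 + 40000 + 110000 + 30000 + 110000 + 40000 = 460000

460000


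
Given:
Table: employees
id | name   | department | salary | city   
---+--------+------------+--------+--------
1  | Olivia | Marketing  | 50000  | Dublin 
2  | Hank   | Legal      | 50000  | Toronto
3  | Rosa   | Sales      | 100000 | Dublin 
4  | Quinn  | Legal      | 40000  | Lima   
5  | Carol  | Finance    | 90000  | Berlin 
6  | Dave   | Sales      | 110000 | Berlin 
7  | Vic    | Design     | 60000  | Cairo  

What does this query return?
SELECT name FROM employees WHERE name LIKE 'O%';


LIKE 'O%' matches names starting with 'O'
Matching: 1

1 rows:
Olivia


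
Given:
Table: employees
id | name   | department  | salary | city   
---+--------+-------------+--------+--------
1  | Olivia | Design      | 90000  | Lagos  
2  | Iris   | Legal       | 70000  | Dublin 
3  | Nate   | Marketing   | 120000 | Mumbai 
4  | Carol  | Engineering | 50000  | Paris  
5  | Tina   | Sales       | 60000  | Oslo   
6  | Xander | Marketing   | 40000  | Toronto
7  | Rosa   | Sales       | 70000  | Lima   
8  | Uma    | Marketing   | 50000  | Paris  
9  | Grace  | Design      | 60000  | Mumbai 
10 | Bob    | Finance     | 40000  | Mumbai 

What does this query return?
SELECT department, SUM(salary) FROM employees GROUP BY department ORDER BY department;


Summing salary within each department:
  Design: 90000 + 60000 = 150000
  Engineering: 50000 = 50000
  Finance: 40000 = 40000
  Legal: 70000 = 70000
  Marketing: 120000 + 40000 + 50000 = 210000
  Sales: 60000 + 70000 = 130000


6 groups:
Design, 150000
Engineering, 50000
Finance, 40000
Legal, 70000
Marketing, 210000
Sales, 130000


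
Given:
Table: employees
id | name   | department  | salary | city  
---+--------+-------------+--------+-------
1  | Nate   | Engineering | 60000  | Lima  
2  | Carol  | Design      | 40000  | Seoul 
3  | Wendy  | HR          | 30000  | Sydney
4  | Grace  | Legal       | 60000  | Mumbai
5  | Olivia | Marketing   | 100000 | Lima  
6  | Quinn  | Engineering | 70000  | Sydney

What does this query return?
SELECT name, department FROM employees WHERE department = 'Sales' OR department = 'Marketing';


Filtering: department = 'Sales' OR 'Marketing'
Matching: 1 rows

1 rows:
Olivia, Marketing


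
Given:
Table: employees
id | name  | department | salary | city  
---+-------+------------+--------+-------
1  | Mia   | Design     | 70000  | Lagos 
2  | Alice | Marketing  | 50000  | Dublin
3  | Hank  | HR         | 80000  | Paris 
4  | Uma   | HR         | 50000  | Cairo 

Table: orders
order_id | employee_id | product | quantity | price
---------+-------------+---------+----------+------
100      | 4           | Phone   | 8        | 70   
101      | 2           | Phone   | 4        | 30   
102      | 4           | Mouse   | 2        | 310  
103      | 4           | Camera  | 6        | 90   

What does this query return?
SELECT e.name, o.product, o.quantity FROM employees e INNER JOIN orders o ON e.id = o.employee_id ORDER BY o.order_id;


Joining employees.id = orders.employee_id:
  employee Uma (id=4) -> order Phone
  employee Alice (id=2) -> order Phone
  employee Uma (id=4) -> order Mouse
  employee Uma (id=4) -> order Camera


4 rows:
Uma, Phone, 8
Alice, Phone, 4
Uma, Mouse, 2
Uma, Camera, 6


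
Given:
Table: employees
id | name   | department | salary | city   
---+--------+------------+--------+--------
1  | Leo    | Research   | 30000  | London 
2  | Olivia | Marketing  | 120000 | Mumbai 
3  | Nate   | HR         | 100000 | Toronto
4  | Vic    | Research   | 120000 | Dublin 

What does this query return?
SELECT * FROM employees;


SELECT * returns all 4 rows with all columns

4 rows:
1, Leo, Research, 30000, London
2, Olivia, Marketing, 120000, Mumbai
3, Nate, HR, 100000, Toronto
4, Vic, Research, 120000, Dublin


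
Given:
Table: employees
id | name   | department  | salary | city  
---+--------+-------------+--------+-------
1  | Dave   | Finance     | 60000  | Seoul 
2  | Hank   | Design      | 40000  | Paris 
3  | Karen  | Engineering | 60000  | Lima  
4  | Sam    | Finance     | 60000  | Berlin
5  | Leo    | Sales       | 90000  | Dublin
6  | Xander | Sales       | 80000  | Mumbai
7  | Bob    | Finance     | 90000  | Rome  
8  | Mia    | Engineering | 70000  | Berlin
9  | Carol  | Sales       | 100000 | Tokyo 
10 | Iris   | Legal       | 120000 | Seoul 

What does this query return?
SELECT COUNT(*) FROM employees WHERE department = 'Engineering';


Counting rows where department = 'Engineering'
  Karen -> MATCH
  Mia -> MATCH


2


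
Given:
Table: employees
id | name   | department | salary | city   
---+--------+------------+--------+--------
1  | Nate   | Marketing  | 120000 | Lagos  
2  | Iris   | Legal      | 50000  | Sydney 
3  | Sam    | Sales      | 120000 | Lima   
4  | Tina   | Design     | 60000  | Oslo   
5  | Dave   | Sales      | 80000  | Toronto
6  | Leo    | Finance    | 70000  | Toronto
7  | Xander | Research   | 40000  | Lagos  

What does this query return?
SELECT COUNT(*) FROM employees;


COUNT(*) counts all rows

7


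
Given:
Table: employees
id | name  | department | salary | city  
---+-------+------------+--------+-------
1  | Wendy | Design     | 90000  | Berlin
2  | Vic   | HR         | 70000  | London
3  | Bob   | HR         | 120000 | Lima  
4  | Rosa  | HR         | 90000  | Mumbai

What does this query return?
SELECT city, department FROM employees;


Projecting columns: city, department

4 rows:
Berlin, Design
London, HR
Lima, HR
Mumbai, HR


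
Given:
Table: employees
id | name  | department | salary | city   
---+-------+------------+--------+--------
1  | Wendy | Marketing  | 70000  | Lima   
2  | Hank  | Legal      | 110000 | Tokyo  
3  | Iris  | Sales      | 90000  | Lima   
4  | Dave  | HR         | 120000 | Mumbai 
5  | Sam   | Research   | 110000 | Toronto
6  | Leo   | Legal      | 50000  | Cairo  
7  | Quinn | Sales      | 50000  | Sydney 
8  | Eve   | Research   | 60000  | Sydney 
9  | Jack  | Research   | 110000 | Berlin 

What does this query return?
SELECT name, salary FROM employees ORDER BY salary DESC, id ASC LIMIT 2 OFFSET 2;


Sort by salary DESC (id ASC tiebreak), then skip 2 and take 2
Rows 3 through 4

2 rows:
Sam, 110000
Jack, 110000


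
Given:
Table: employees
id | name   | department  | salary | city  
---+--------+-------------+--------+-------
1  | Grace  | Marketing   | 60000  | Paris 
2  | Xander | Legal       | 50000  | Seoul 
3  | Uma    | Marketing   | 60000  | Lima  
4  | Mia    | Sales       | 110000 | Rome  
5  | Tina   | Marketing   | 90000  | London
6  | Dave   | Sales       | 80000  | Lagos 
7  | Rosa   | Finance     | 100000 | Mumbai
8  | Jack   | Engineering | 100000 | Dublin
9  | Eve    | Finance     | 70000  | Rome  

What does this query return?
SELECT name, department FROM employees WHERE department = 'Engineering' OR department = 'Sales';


Filtering: department = 'Engineering' OR 'Sales'
Matching: 3 rows

3 rows:
Mia, Sales
Dave, Sales
Jack, Engineering


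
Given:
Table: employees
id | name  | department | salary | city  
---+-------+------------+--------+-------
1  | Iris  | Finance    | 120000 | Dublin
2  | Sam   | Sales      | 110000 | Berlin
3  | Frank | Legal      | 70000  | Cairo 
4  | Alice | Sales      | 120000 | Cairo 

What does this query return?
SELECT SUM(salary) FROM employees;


SUM(salary) = 120000 + 110000 + 70000 + 120000 = 420000

420000


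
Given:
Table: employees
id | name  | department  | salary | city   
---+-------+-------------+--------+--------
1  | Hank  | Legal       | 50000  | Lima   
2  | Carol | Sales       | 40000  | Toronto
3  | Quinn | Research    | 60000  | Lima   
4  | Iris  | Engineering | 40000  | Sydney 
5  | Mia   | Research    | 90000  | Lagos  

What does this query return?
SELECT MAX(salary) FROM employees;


Salaries: 50000, 40000, 60000, 40000, 90000
MAX = 90000

90000


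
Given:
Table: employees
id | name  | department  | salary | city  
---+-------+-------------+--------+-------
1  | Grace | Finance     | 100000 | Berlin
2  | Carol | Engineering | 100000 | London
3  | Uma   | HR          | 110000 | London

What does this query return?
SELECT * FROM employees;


SELECT * returns all 3 rows with all columns

3 rows:
1, Grace, Finance, 100000, Berlin
2, Carol, Engineering, 100000, London
3, Uma, HR, 110000, London


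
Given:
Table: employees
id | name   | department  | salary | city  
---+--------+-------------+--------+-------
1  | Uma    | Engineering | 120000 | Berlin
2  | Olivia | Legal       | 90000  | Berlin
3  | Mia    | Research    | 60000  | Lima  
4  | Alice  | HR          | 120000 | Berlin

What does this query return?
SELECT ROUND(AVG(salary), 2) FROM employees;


SUM(salary) = 390000
COUNT = 4
ROUND(AVG, 2) = ROUND(390000 / 4, 2) = 97500.0

97500.0


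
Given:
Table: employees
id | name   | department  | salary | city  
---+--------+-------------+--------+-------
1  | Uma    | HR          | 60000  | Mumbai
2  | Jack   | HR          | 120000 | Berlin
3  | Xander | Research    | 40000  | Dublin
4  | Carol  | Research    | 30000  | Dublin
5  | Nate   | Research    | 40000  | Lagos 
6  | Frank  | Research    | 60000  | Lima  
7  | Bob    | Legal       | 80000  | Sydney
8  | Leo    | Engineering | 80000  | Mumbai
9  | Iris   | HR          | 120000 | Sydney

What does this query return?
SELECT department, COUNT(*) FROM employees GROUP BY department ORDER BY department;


Assigning each row to its department group:
  Uma -> HR
  Jack -> HR
  Xander -> Research
  Carol -> Research
  Nate -> Research
  Frank -> Research
  Bob -> Legal
  Leo -> Engineering
  Iris -> HR


4 groups:
Engineering, 1
HR, 3
Legal, 1
Research, 4


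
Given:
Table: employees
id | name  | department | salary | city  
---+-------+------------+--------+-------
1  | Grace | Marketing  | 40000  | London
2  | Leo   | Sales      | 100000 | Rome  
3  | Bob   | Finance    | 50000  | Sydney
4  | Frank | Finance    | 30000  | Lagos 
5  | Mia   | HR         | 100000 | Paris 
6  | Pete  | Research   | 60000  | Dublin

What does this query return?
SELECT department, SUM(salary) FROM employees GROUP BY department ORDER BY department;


Summing salary within each department:
  Finance: 50000 + 30000 = 80000
  HR: 100000 = 100000
  Marketing: 40000 = 40000
  Research: 60000 = 60000
  Sales: 100000 = 100000


5 groups:
Finance, 80000
HR, 100000
Marketing, 40000
Research, 60000
Sales, 100000


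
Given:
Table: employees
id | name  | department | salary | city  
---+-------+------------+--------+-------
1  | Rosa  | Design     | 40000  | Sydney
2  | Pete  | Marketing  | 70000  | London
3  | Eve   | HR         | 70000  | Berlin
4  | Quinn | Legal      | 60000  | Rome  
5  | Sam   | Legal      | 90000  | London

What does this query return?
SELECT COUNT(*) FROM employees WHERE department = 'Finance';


Counting rows where department = 'Finance'


0


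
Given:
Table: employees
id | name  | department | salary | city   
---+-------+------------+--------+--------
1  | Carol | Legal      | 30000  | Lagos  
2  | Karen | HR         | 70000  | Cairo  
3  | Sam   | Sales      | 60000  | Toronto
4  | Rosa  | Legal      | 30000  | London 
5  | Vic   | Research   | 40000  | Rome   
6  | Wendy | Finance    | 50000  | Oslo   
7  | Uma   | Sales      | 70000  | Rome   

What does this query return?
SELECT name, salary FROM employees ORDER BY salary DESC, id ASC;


Sorting by salary DESC, then id ASC for ties

7 rows:
Karen, 70000
Uma, 70000
Sam, 60000
Wendy, 50000
Vic, 40000
Carol, 30000
Rosa, 30000


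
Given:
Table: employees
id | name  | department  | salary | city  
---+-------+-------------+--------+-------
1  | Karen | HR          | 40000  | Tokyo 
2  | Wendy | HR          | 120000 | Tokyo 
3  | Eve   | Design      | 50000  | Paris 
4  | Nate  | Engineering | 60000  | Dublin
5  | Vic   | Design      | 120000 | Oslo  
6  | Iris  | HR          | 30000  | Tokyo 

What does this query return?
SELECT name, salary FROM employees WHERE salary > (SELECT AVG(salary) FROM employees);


Subquery: AVG(salary) = 70000.0
Filtering: salary > 70000.0
  Wendy (120000) -> MATCH
  Vic (120000) -> MATCH


2 rows:
Wendy, 120000
Vic, 120000


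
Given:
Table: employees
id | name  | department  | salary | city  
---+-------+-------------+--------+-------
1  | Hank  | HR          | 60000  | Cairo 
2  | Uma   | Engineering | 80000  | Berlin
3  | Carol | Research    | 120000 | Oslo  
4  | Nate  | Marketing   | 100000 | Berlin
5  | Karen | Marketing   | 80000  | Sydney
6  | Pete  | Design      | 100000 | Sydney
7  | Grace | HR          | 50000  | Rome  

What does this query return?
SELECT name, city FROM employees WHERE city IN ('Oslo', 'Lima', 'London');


Filtering: city IN ('Oslo', 'Lima', 'London')
Matching: 1 rows

1 rows:
Carol, Oslo


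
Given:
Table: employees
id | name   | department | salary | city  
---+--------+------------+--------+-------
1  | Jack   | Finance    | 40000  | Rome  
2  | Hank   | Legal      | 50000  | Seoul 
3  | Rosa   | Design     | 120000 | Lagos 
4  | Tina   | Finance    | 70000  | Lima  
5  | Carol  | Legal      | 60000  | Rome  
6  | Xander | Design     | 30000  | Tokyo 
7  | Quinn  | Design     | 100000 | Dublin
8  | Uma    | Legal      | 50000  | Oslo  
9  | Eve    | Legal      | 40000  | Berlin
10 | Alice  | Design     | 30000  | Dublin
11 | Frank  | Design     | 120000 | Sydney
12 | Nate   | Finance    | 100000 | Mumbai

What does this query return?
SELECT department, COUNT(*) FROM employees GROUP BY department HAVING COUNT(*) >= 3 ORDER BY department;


Groups with count >= 3:
  Design: 5 -> PASS
  Finance: 3 -> PASS
  Legal: 4 -> PASS


3 groups:
Design, 5
Finance, 3
Legal, 4


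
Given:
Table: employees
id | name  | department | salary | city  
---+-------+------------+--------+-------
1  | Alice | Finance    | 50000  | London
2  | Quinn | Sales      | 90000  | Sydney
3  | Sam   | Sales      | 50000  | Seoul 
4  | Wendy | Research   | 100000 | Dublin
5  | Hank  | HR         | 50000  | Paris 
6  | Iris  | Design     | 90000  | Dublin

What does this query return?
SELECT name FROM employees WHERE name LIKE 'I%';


LIKE 'I%' matches names starting with 'I'
Matching: 1

1 rows:
Iris


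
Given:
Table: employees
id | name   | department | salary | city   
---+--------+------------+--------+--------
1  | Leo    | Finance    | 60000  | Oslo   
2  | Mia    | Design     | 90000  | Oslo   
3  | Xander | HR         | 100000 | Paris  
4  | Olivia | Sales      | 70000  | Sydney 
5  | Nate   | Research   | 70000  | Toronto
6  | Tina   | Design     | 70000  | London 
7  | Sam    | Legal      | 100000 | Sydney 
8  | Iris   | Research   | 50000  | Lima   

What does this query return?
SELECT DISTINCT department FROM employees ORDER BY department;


All 'department' values (row order): Finance, Design, HR, Sales, Research, Design, Legal, Research
Removing duplicates leaves 6 unique value(s).

6 values:
Design
Finance
HR
Legal
Research
Sales
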